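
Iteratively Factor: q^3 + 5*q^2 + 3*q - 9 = (q - 1)*(q^2 + 6*q + 9) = (q - 1)*(q + 3)*(q + 3)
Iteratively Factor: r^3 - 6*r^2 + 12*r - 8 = (r - 2)*(r^2 - 4*r + 4) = (r - 2)^2*(r - 2)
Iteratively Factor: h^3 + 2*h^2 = (h)*(h^2 + 2*h) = h^2*(h + 2)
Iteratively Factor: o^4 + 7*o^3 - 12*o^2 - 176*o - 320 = (o + 4)*(o^3 + 3*o^2 - 24*o - 80) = (o - 5)*(o + 4)*(o^2 + 8*o + 16) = (o - 5)*(o + 4)^2*(o + 4)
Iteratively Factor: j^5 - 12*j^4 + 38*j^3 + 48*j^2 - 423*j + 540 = (j - 3)*(j^4 - 9*j^3 + 11*j^2 + 81*j - 180) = (j - 4)*(j - 3)*(j^3 - 5*j^2 - 9*j + 45) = (j - 4)*(j - 3)^2*(j^2 - 2*j - 15) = (j - 4)*(j - 3)^2*(j + 3)*(j - 5)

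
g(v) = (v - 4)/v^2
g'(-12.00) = -0.01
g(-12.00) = -0.11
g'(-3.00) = -0.41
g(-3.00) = -0.78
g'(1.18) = 4.15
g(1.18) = -2.03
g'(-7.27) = -0.04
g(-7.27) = -0.21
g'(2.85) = 0.22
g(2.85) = -0.14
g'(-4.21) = -0.16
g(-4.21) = -0.46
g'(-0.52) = -60.59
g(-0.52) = -16.72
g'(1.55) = 1.73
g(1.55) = -1.02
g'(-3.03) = -0.40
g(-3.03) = -0.77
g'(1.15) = 4.50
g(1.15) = -2.16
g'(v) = v^(-2) - 2*(v - 4)/v^3 = (8 - v)/v^3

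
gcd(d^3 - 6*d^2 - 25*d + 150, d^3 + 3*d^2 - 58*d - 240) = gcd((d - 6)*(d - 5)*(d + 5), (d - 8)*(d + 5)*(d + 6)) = d + 5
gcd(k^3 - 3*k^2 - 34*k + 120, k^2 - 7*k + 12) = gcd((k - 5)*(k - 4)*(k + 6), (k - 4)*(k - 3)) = k - 4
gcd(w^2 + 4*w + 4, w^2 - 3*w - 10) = w + 2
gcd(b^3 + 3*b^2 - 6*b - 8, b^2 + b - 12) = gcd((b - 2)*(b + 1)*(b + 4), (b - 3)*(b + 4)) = b + 4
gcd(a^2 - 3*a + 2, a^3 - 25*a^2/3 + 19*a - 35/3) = a - 1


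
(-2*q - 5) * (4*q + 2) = -8*q^2 - 24*q - 10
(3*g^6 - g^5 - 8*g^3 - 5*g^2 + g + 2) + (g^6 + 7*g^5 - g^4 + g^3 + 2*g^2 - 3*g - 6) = 4*g^6 + 6*g^5 - g^4 - 7*g^3 - 3*g^2 - 2*g - 4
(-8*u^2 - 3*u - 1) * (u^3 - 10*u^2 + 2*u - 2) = -8*u^5 + 77*u^4 + 13*u^3 + 20*u^2 + 4*u + 2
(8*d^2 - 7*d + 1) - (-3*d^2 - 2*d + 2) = 11*d^2 - 5*d - 1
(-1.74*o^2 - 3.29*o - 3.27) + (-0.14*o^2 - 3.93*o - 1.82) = -1.88*o^2 - 7.22*o - 5.09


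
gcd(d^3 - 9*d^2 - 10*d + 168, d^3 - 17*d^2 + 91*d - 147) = d - 7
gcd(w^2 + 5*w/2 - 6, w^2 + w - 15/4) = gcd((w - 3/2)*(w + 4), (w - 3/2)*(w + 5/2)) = w - 3/2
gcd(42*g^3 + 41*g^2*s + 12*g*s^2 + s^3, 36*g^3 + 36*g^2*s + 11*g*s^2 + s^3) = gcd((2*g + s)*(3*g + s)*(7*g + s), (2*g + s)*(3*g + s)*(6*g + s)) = 6*g^2 + 5*g*s + s^2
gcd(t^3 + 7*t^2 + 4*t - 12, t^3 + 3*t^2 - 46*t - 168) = t + 6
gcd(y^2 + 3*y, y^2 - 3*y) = y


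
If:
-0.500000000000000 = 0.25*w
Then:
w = -2.00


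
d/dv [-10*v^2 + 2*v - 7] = 2 - 20*v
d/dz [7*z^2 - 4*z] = 14*z - 4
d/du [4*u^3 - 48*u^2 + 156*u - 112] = 12*u^2 - 96*u + 156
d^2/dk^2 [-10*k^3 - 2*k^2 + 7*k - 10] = -60*k - 4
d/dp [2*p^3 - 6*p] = 6*p^2 - 6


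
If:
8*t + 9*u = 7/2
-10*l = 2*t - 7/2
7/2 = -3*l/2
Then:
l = -7/3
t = 161/12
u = -623/54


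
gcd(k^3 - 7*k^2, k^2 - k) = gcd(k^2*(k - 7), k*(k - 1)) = k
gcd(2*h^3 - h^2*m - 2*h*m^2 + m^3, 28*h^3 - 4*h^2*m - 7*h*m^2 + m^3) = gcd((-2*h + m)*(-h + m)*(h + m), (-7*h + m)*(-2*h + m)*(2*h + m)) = 2*h - m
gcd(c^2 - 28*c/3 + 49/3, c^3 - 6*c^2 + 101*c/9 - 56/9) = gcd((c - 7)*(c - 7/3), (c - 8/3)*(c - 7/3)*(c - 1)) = c - 7/3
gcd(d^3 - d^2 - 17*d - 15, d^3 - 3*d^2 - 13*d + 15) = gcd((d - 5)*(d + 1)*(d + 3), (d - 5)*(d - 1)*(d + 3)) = d^2 - 2*d - 15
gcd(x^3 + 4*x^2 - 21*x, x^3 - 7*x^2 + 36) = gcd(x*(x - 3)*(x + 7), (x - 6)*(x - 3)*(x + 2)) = x - 3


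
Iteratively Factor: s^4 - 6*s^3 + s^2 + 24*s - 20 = (s - 5)*(s^3 - s^2 - 4*s + 4) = (s - 5)*(s + 2)*(s^2 - 3*s + 2) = (s - 5)*(s - 2)*(s + 2)*(s - 1)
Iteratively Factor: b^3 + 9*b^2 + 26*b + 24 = (b + 3)*(b^2 + 6*b + 8) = (b + 2)*(b + 3)*(b + 4)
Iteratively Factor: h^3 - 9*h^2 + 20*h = (h - 5)*(h^2 - 4*h) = (h - 5)*(h - 4)*(h)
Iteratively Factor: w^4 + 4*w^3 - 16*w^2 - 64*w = (w + 4)*(w^3 - 16*w) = w*(w + 4)*(w^2 - 16) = w*(w + 4)^2*(w - 4)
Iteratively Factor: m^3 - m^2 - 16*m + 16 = (m + 4)*(m^2 - 5*m + 4) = (m - 4)*(m + 4)*(m - 1)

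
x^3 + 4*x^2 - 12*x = x*(x - 2)*(x + 6)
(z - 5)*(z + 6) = z^2 + z - 30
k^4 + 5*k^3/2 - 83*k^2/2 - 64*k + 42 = (k - 6)*(k - 1/2)*(k + 2)*(k + 7)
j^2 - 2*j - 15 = (j - 5)*(j + 3)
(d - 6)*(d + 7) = d^2 + d - 42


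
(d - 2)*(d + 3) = d^2 + d - 6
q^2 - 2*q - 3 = (q - 3)*(q + 1)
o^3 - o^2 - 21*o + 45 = (o - 3)^2*(o + 5)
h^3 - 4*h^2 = h^2*(h - 4)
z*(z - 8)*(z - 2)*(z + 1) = z^4 - 9*z^3 + 6*z^2 + 16*z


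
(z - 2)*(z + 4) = z^2 + 2*z - 8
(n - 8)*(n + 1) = n^2 - 7*n - 8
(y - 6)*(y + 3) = y^2 - 3*y - 18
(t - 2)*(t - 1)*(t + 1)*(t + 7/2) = t^4 + 3*t^3/2 - 8*t^2 - 3*t/2 + 7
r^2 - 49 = (r - 7)*(r + 7)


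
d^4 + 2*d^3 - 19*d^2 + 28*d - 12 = (d - 2)*(d - 1)^2*(d + 6)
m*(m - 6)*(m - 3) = m^3 - 9*m^2 + 18*m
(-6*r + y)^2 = 36*r^2 - 12*r*y + y^2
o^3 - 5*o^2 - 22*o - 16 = (o - 8)*(o + 1)*(o + 2)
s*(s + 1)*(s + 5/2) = s^3 + 7*s^2/2 + 5*s/2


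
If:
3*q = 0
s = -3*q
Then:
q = 0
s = 0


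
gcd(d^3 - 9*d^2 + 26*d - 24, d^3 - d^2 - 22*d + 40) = d^2 - 6*d + 8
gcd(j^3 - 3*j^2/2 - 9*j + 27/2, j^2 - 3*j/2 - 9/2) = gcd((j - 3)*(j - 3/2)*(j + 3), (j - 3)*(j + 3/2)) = j - 3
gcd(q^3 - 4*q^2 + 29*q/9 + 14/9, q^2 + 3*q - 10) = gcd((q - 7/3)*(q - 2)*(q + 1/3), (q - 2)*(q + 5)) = q - 2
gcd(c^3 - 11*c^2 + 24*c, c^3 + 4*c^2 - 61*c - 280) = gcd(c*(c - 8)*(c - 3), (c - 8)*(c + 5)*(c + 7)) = c - 8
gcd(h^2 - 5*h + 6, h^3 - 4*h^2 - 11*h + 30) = h - 2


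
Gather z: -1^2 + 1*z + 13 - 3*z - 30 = -2*z - 18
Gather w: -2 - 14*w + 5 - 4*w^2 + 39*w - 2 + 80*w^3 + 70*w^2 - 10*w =80*w^3 + 66*w^2 + 15*w + 1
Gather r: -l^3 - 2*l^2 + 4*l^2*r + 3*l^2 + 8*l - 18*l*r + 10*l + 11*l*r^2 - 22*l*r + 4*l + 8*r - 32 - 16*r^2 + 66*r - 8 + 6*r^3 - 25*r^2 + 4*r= -l^3 + l^2 + 22*l + 6*r^3 + r^2*(11*l - 41) + r*(4*l^2 - 40*l + 78) - 40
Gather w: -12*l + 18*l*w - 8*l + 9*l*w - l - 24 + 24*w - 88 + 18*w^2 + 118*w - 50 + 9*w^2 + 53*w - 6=-21*l + 27*w^2 + w*(27*l + 195) - 168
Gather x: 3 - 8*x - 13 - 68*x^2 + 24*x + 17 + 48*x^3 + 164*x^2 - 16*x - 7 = 48*x^3 + 96*x^2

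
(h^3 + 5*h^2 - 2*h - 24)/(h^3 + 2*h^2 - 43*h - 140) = (h^2 + h - 6)/(h^2 - 2*h - 35)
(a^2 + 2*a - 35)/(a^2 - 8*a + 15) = (a + 7)/(a - 3)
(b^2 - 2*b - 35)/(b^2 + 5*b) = (b - 7)/b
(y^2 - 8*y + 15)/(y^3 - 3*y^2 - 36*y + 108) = (y - 5)/(y^2 - 36)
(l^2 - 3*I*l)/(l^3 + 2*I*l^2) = (l - 3*I)/(l*(l + 2*I))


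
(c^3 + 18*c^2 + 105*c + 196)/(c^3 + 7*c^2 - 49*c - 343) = (c + 4)/(c - 7)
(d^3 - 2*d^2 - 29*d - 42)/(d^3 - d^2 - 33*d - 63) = (d + 2)/(d + 3)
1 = 1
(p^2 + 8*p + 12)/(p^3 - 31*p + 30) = (p + 2)/(p^2 - 6*p + 5)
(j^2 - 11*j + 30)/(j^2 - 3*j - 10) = (j - 6)/(j + 2)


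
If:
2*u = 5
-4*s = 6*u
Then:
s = -15/4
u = 5/2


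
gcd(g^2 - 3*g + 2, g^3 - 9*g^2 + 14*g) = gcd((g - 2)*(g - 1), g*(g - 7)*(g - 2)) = g - 2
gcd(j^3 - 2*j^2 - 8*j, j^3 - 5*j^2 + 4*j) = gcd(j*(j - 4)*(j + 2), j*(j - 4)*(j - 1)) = j^2 - 4*j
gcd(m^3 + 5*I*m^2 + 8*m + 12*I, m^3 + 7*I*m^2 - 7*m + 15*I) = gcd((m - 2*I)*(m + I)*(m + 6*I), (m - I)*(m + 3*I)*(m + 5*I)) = 1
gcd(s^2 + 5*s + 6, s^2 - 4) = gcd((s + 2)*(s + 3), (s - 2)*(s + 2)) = s + 2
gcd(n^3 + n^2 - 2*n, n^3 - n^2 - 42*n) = n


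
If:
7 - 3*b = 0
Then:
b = 7/3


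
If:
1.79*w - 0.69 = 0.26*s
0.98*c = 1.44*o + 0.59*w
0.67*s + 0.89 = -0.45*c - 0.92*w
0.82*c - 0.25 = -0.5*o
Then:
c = 0.24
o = 0.11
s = -1.68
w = 0.14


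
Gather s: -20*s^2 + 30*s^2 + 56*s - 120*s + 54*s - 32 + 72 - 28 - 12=10*s^2 - 10*s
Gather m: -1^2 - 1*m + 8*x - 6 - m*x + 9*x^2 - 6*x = m*(-x - 1) + 9*x^2 + 2*x - 7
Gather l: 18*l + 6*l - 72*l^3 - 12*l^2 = -72*l^3 - 12*l^2 + 24*l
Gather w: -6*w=-6*w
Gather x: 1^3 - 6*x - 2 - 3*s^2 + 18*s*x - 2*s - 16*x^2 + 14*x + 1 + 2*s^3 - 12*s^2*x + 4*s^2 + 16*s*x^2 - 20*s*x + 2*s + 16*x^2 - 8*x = 2*s^3 + s^2 + 16*s*x^2 + x*(-12*s^2 - 2*s)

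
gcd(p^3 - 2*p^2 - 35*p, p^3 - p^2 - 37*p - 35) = p^2 - 2*p - 35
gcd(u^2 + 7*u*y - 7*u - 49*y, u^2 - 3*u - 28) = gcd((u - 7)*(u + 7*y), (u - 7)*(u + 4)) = u - 7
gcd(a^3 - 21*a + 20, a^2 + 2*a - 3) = a - 1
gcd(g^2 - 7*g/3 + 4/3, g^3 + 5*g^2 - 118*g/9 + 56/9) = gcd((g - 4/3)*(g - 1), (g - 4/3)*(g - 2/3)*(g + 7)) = g - 4/3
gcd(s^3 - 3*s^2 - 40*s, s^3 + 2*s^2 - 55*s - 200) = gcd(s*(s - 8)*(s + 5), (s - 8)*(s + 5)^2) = s^2 - 3*s - 40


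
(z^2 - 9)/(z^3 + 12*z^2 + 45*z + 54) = (z - 3)/(z^2 + 9*z + 18)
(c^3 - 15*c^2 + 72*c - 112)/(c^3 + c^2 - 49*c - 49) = (c^2 - 8*c + 16)/(c^2 + 8*c + 7)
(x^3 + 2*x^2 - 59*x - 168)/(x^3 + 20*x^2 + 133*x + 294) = (x^2 - 5*x - 24)/(x^2 + 13*x + 42)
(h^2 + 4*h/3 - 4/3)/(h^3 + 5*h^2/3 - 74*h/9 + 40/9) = 3*(h + 2)/(3*h^2 + 7*h - 20)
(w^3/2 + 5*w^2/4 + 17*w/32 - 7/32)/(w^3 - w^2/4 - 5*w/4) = (16*w^2 + 24*w - 7)/(8*w*(4*w - 5))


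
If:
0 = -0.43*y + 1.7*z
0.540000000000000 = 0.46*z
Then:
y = 4.64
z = 1.17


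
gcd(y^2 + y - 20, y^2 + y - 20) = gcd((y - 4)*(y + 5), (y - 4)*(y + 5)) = y^2 + y - 20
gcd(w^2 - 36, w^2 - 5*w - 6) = w - 6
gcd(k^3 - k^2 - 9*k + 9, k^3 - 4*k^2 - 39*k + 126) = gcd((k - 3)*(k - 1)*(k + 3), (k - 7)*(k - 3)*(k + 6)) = k - 3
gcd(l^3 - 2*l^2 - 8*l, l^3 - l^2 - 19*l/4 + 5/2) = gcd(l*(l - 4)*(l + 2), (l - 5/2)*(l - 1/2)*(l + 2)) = l + 2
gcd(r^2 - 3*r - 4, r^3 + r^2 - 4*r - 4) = r + 1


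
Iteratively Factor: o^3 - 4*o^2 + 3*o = (o - 3)*(o^2 - o) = o*(o - 3)*(o - 1)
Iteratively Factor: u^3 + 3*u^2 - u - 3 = (u + 3)*(u^2 - 1) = (u - 1)*(u + 3)*(u + 1)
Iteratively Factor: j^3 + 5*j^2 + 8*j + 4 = (j + 2)*(j^2 + 3*j + 2) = (j + 2)^2*(j + 1)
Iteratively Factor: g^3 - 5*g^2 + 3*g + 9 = (g - 3)*(g^2 - 2*g - 3) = (g - 3)^2*(g + 1)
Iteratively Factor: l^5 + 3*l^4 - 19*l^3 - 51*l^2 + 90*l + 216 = (l + 2)*(l^4 + l^3 - 21*l^2 - 9*l + 108) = (l + 2)*(l + 4)*(l^3 - 3*l^2 - 9*l + 27) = (l - 3)*(l + 2)*(l + 4)*(l^2 - 9) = (l - 3)^2*(l + 2)*(l + 4)*(l + 3)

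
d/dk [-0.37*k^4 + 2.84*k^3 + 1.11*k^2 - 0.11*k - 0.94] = -1.48*k^3 + 8.52*k^2 + 2.22*k - 0.11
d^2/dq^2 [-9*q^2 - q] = -18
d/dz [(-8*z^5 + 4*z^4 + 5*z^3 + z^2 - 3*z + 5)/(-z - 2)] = (32*z^5 + 68*z^4 - 42*z^3 - 31*z^2 - 4*z + 11)/(z^2 + 4*z + 4)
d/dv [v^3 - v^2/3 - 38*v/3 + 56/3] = 3*v^2 - 2*v/3 - 38/3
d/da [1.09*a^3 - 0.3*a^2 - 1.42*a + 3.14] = 3.27*a^2 - 0.6*a - 1.42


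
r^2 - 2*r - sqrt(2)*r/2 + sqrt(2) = (r - 2)*(r - sqrt(2)/2)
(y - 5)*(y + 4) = y^2 - y - 20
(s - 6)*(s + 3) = s^2 - 3*s - 18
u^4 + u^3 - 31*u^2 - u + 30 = (u - 5)*(u - 1)*(u + 1)*(u + 6)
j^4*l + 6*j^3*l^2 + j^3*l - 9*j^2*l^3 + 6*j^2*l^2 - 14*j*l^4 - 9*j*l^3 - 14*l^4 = (j - 2*l)*(j + l)*(j + 7*l)*(j*l + l)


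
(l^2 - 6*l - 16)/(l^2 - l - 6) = (l - 8)/(l - 3)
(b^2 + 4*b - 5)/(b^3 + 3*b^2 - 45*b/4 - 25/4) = 4*(b - 1)/(4*b^2 - 8*b - 5)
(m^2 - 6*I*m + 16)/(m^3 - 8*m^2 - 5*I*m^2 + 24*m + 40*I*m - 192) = (m + 2*I)/(m^2 + m*(-8 + 3*I) - 24*I)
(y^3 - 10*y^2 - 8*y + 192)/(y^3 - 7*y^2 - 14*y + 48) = (y^2 - 2*y - 24)/(y^2 + y - 6)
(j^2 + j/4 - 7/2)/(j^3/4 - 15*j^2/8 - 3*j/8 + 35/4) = 2*(4*j - 7)/(2*j^2 - 19*j + 35)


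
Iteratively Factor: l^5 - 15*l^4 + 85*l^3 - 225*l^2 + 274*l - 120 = (l - 4)*(l^4 - 11*l^3 + 41*l^2 - 61*l + 30) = (l - 4)*(l - 1)*(l^3 - 10*l^2 + 31*l - 30) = (l - 5)*(l - 4)*(l - 1)*(l^2 - 5*l + 6) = (l - 5)*(l - 4)*(l - 3)*(l - 1)*(l - 2)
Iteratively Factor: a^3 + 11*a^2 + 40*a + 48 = (a + 4)*(a^2 + 7*a + 12) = (a + 3)*(a + 4)*(a + 4)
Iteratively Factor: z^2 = (z)*(z)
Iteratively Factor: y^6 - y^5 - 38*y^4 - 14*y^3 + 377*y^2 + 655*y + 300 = (y - 5)*(y^5 + 4*y^4 - 18*y^3 - 104*y^2 - 143*y - 60) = (y - 5)*(y + 4)*(y^4 - 18*y^2 - 32*y - 15) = (y - 5)*(y + 3)*(y + 4)*(y^3 - 3*y^2 - 9*y - 5) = (y - 5)*(y + 1)*(y + 3)*(y + 4)*(y^2 - 4*y - 5) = (y - 5)*(y + 1)^2*(y + 3)*(y + 4)*(y - 5)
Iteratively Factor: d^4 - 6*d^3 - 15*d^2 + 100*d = (d)*(d^3 - 6*d^2 - 15*d + 100) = d*(d - 5)*(d^2 - d - 20) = d*(d - 5)^2*(d + 4)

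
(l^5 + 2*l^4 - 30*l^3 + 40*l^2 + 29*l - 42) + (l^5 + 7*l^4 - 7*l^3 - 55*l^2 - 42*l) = 2*l^5 + 9*l^4 - 37*l^3 - 15*l^2 - 13*l - 42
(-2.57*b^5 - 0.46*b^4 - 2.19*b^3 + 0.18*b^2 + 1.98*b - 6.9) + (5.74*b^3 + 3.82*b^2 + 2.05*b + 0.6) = -2.57*b^5 - 0.46*b^4 + 3.55*b^3 + 4.0*b^2 + 4.03*b - 6.3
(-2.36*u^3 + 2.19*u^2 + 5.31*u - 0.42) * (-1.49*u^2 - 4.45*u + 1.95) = 3.5164*u^5 + 7.2389*u^4 - 22.2594*u^3 - 18.7332*u^2 + 12.2235*u - 0.819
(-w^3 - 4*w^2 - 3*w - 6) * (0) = 0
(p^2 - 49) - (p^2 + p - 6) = -p - 43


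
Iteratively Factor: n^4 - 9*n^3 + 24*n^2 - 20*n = (n)*(n^3 - 9*n^2 + 24*n - 20) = n*(n - 2)*(n^2 - 7*n + 10) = n*(n - 5)*(n - 2)*(n - 2)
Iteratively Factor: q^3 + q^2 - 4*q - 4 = (q + 1)*(q^2 - 4) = (q - 2)*(q + 1)*(q + 2)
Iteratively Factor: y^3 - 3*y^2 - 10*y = (y)*(y^2 - 3*y - 10) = y*(y + 2)*(y - 5)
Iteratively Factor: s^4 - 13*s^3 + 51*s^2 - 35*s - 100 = (s - 5)*(s^3 - 8*s^2 + 11*s + 20) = (s - 5)^2*(s^2 - 3*s - 4) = (s - 5)^2*(s - 4)*(s + 1)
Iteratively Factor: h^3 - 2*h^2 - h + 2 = (h + 1)*(h^2 - 3*h + 2) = (h - 2)*(h + 1)*(h - 1)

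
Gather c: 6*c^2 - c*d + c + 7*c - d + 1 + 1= 6*c^2 + c*(8 - d) - d + 2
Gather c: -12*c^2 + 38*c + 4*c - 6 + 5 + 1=-12*c^2 + 42*c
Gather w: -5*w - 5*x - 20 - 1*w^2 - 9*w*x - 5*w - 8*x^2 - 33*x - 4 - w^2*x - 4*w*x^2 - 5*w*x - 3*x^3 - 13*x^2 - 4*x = w^2*(-x - 1) + w*(-4*x^2 - 14*x - 10) - 3*x^3 - 21*x^2 - 42*x - 24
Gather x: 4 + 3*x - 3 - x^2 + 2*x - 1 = -x^2 + 5*x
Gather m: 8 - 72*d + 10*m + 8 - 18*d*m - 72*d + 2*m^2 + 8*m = -144*d + 2*m^2 + m*(18 - 18*d) + 16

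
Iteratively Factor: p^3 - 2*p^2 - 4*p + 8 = (p + 2)*(p^2 - 4*p + 4) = (p - 2)*(p + 2)*(p - 2)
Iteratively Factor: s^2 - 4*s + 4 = (s - 2)*(s - 2)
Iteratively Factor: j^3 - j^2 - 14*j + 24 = (j + 4)*(j^2 - 5*j + 6) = (j - 3)*(j + 4)*(j - 2)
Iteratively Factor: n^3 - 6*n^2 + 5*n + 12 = (n - 4)*(n^2 - 2*n - 3) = (n - 4)*(n + 1)*(n - 3)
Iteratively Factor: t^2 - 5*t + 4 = (t - 4)*(t - 1)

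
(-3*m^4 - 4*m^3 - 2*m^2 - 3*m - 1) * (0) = 0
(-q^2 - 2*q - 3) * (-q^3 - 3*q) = q^5 + 2*q^4 + 6*q^3 + 6*q^2 + 9*q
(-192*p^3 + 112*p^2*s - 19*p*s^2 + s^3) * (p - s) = -192*p^4 + 304*p^3*s - 131*p^2*s^2 + 20*p*s^3 - s^4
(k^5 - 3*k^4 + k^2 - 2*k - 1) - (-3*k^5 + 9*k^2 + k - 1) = 4*k^5 - 3*k^4 - 8*k^2 - 3*k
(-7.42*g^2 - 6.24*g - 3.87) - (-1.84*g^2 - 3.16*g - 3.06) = -5.58*g^2 - 3.08*g - 0.81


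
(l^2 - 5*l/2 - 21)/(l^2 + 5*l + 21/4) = 2*(l - 6)/(2*l + 3)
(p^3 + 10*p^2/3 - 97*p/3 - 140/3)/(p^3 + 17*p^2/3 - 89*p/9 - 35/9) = 3*(3*p^2 - 11*p - 20)/(9*p^2 - 12*p - 5)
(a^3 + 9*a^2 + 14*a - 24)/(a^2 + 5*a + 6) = (a^3 + 9*a^2 + 14*a - 24)/(a^2 + 5*a + 6)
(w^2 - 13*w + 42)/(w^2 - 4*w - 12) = (w - 7)/(w + 2)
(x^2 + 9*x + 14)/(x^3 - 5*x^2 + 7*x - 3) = (x^2 + 9*x + 14)/(x^3 - 5*x^2 + 7*x - 3)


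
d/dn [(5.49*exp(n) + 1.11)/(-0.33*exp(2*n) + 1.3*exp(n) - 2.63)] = (1.8117*exp(2*n) + 0.7326*exp(n) - 15.8817)*exp(n)/(0.1089*exp(4*n) - 0.858*exp(3*n) + 3.4258*exp(2*n) - 6.838*exp(n) + 6.9169)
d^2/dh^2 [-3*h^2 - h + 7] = -6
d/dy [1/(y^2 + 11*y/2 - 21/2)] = 2*(-4*y - 11)/(2*y^2 + 11*y - 21)^2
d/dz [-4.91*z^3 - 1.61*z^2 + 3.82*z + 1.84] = -14.73*z^2 - 3.22*z + 3.82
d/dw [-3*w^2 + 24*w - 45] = 24 - 6*w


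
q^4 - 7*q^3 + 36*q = q*(q - 6)*(q - 3)*(q + 2)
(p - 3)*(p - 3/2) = p^2 - 9*p/2 + 9/2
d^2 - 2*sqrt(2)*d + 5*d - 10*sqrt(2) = (d + 5)*(d - 2*sqrt(2))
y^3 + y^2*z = y^2*(y + z)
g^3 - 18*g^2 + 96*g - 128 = (g - 8)^2*(g - 2)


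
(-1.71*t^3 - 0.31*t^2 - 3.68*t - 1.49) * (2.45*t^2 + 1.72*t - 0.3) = -4.1895*t^5 - 3.7007*t^4 - 9.0362*t^3 - 9.8871*t^2 - 1.4588*t + 0.447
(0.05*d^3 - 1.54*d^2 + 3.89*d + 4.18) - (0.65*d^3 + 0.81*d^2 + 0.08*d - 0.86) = -0.6*d^3 - 2.35*d^2 + 3.81*d + 5.04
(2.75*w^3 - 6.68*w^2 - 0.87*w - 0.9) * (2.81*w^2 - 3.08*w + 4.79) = 7.7275*w^5 - 27.2408*w^4 + 31.3022*w^3 - 31.8466*w^2 - 1.3953*w - 4.311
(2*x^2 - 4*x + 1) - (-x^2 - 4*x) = 3*x^2 + 1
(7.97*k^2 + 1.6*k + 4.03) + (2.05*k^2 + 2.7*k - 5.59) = 10.02*k^2 + 4.3*k - 1.56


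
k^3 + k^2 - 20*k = k*(k - 4)*(k + 5)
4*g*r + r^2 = r*(4*g + r)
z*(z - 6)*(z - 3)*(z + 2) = z^4 - 7*z^3 + 36*z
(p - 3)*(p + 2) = p^2 - p - 6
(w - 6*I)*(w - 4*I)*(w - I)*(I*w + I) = I*w^4 + 11*w^3 + I*w^3 + 11*w^2 - 34*I*w^2 - 24*w - 34*I*w - 24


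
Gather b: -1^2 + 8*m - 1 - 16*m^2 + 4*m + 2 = -16*m^2 + 12*m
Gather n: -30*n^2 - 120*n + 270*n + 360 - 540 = -30*n^2 + 150*n - 180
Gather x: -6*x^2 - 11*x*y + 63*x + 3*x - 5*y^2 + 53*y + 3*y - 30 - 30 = -6*x^2 + x*(66 - 11*y) - 5*y^2 + 56*y - 60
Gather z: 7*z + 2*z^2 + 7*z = 2*z^2 + 14*z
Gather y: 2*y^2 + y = 2*y^2 + y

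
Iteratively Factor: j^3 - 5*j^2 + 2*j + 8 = (j - 2)*(j^2 - 3*j - 4) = (j - 2)*(j + 1)*(j - 4)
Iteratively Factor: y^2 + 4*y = (y)*(y + 4)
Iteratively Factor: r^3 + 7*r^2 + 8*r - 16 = (r - 1)*(r^2 + 8*r + 16) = (r - 1)*(r + 4)*(r + 4)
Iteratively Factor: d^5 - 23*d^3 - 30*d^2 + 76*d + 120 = (d - 2)*(d^4 + 2*d^3 - 19*d^2 - 68*d - 60) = (d - 5)*(d - 2)*(d^3 + 7*d^2 + 16*d + 12) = (d - 5)*(d - 2)*(d + 3)*(d^2 + 4*d + 4) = (d - 5)*(d - 2)*(d + 2)*(d + 3)*(d + 2)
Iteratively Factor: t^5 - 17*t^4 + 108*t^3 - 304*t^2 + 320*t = (t - 4)*(t^4 - 13*t^3 + 56*t^2 - 80*t) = (t - 4)^2*(t^3 - 9*t^2 + 20*t) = t*(t - 4)^2*(t^2 - 9*t + 20) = t*(t - 5)*(t - 4)^2*(t - 4)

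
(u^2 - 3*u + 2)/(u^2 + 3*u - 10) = (u - 1)/(u + 5)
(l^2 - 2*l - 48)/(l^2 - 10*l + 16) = (l + 6)/(l - 2)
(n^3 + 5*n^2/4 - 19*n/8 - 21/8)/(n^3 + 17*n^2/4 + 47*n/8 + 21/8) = (2*n - 3)/(2*n + 3)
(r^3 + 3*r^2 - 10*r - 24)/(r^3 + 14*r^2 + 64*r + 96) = (r^2 - r - 6)/(r^2 + 10*r + 24)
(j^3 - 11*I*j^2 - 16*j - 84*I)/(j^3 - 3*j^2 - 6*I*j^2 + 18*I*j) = (j^2 - 5*I*j + 14)/(j*(j - 3))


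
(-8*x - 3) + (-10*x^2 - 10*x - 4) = -10*x^2 - 18*x - 7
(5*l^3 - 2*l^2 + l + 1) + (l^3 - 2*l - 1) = 6*l^3 - 2*l^2 - l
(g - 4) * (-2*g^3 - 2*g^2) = -2*g^4 + 6*g^3 + 8*g^2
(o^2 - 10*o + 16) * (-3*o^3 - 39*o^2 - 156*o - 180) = -3*o^5 - 9*o^4 + 186*o^3 + 756*o^2 - 696*o - 2880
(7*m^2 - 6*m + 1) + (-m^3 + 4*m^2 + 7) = -m^3 + 11*m^2 - 6*m + 8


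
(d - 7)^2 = d^2 - 14*d + 49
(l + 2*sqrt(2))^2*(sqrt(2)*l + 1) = sqrt(2)*l^3 + 9*l^2 + 12*sqrt(2)*l + 8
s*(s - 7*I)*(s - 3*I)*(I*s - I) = I*s^4 + 10*s^3 - I*s^3 - 10*s^2 - 21*I*s^2 + 21*I*s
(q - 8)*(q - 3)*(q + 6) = q^3 - 5*q^2 - 42*q + 144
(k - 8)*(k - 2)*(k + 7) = k^3 - 3*k^2 - 54*k + 112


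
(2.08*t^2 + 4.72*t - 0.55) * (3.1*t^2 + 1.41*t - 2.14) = 6.448*t^4 + 17.5648*t^3 + 0.498999999999999*t^2 - 10.8763*t + 1.177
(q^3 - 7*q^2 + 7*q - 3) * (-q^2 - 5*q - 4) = -q^5 + 2*q^4 + 24*q^3 - 4*q^2 - 13*q + 12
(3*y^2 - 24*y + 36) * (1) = 3*y^2 - 24*y + 36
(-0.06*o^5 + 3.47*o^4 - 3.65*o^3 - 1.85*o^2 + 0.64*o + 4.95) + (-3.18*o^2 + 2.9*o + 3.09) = -0.06*o^5 + 3.47*o^4 - 3.65*o^3 - 5.03*o^2 + 3.54*o + 8.04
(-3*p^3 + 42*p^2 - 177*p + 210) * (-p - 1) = 3*p^4 - 39*p^3 + 135*p^2 - 33*p - 210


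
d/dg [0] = 0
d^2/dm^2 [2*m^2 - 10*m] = 4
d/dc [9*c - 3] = 9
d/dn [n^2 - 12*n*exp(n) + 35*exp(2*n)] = -12*n*exp(n) + 2*n + 70*exp(2*n) - 12*exp(n)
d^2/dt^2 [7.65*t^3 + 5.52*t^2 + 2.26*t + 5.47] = 45.9*t + 11.04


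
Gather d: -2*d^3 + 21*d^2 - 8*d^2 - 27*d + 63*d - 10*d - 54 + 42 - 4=-2*d^3 + 13*d^2 + 26*d - 16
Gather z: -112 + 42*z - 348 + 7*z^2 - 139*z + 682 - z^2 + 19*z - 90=6*z^2 - 78*z + 132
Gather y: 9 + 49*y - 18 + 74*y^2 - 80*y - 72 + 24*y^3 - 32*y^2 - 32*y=24*y^3 + 42*y^2 - 63*y - 81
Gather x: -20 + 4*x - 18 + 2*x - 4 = 6*x - 42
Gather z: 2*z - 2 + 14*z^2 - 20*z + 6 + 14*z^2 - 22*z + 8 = 28*z^2 - 40*z + 12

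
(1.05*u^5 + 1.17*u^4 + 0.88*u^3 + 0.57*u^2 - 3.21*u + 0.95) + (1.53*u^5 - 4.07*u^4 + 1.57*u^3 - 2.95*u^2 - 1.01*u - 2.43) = 2.58*u^5 - 2.9*u^4 + 2.45*u^3 - 2.38*u^2 - 4.22*u - 1.48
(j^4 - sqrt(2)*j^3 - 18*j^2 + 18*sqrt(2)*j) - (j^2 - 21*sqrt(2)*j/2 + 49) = j^4 - sqrt(2)*j^3 - 19*j^2 + 57*sqrt(2)*j/2 - 49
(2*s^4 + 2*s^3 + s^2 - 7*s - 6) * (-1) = -2*s^4 - 2*s^3 - s^2 + 7*s + 6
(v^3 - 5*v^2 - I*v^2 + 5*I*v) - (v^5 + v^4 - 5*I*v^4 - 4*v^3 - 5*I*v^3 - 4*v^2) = -v^5 - v^4 + 5*I*v^4 + 5*v^3 + 5*I*v^3 - v^2 - I*v^2 + 5*I*v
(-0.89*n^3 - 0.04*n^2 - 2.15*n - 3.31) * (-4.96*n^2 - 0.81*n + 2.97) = 4.4144*n^5 + 0.9193*n^4 + 8.0531*n^3 + 18.0403*n^2 - 3.7044*n - 9.8307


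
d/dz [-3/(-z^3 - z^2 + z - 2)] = 3*(-3*z^2 - 2*z + 1)/(z^3 + z^2 - z + 2)^2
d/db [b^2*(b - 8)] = b*(3*b - 16)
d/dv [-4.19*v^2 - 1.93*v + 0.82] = -8.38*v - 1.93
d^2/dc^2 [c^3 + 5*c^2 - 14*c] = 6*c + 10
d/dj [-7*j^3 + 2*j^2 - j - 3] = -21*j^2 + 4*j - 1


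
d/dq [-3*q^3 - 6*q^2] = 3*q*(-3*q - 4)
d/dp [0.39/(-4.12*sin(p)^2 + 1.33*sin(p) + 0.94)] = (3.2136*sin(p) - 0.5187)*cos(p)/(-4.12*sin(p)^2 + 1.33*sin(p) + 0.94)^2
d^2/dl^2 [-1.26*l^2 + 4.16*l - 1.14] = -2.52000000000000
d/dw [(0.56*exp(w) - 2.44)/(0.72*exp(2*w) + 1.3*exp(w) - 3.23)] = (-0.4032*exp(2*w) + 3.5136*exp(w) + 1.3632)*exp(w)/(0.5184*exp(4*w) + 1.872*exp(3*w) - 2.9612*exp(2*w) - 8.398*exp(w) + 10.4329)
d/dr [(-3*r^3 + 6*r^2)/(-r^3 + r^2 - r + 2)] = 3*r*(-r*(r - 2)*(3*r^2 - 2*r + 1) + (3*r - 4)*(r^3 - r^2 + r - 2))/(r^3 - r^2 + r - 2)^2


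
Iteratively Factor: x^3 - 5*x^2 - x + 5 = (x + 1)*(x^2 - 6*x + 5) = (x - 1)*(x + 1)*(x - 5)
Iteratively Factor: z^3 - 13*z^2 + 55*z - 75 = (z - 3)*(z^2 - 10*z + 25) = (z - 5)*(z - 3)*(z - 5)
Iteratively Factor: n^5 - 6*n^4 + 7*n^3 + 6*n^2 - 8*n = (n + 1)*(n^4 - 7*n^3 + 14*n^2 - 8*n) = (n - 1)*(n + 1)*(n^3 - 6*n^2 + 8*n) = (n - 2)*(n - 1)*(n + 1)*(n^2 - 4*n) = n*(n - 2)*(n - 1)*(n + 1)*(n - 4)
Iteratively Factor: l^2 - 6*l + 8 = (l - 2)*(l - 4)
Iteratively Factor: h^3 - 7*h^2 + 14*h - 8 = (h - 4)*(h^2 - 3*h + 2) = (h - 4)*(h - 2)*(h - 1)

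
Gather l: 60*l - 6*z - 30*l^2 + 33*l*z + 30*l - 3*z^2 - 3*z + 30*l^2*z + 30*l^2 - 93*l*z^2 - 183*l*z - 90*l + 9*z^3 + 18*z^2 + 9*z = 30*l^2*z + l*(-93*z^2 - 150*z) + 9*z^3 + 15*z^2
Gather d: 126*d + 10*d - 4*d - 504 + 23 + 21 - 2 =132*d - 462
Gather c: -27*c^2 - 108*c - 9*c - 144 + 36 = -27*c^2 - 117*c - 108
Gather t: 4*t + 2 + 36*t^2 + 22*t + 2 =36*t^2 + 26*t + 4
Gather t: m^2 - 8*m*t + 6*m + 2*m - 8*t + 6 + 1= m^2 + 8*m + t*(-8*m - 8) + 7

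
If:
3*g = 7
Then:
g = 7/3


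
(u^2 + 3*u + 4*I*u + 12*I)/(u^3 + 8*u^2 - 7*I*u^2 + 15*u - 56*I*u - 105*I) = (u + 4*I)/(u^2 + u*(5 - 7*I) - 35*I)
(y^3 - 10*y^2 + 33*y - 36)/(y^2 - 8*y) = (y^3 - 10*y^2 + 33*y - 36)/(y*(y - 8))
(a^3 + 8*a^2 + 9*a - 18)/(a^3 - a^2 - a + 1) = (a^2 + 9*a + 18)/(a^2 - 1)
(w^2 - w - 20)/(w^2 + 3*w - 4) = (w - 5)/(w - 1)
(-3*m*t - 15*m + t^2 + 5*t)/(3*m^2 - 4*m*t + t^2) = (t + 5)/(-m + t)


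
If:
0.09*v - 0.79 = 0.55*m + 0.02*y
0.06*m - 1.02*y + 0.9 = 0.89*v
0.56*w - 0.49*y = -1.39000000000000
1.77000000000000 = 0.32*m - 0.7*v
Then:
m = -2.15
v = -3.51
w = 0.86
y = 3.82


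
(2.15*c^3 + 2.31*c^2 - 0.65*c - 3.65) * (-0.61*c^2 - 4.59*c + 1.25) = -1.3115*c^5 - 11.2776*c^4 - 7.5189*c^3 + 8.0975*c^2 + 15.941*c - 4.5625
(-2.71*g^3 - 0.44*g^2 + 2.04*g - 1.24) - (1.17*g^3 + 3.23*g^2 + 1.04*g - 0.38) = -3.88*g^3 - 3.67*g^2 + 1.0*g - 0.86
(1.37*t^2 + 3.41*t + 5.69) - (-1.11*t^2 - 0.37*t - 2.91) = 2.48*t^2 + 3.78*t + 8.6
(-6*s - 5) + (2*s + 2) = -4*s - 3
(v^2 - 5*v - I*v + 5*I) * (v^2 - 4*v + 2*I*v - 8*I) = v^4 - 9*v^3 + I*v^3 + 22*v^2 - 9*I*v^2 - 18*v + 20*I*v + 40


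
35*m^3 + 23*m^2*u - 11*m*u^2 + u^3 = (-7*m + u)*(-5*m + u)*(m + u)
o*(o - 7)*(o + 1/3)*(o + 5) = o^4 - 5*o^3/3 - 107*o^2/3 - 35*o/3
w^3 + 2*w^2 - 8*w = w*(w - 2)*(w + 4)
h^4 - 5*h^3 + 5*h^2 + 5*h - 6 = (h - 3)*(h - 2)*(h - 1)*(h + 1)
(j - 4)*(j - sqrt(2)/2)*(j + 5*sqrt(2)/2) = j^3 - 4*j^2 + 2*sqrt(2)*j^2 - 8*sqrt(2)*j - 5*j/2 + 10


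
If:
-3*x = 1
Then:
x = -1/3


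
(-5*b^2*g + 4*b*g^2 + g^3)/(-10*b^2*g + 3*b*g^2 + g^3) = (b - g)/(2*b - g)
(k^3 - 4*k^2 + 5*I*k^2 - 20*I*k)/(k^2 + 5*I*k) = k - 4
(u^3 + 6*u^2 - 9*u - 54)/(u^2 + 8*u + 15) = (u^2 + 3*u - 18)/(u + 5)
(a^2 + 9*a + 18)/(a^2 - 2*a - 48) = (a + 3)/(a - 8)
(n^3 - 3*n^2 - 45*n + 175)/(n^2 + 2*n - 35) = n - 5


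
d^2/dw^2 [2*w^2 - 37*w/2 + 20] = 4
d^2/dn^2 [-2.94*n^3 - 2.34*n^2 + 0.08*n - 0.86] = -17.64*n - 4.68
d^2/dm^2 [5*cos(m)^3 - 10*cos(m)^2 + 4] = -15*cos(m)/4 + 20*cos(2*m) - 45*cos(3*m)/4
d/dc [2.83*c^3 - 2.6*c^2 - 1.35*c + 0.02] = 8.49*c^2 - 5.2*c - 1.35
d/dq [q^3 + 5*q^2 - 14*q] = 3*q^2 + 10*q - 14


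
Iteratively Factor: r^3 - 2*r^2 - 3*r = (r - 3)*(r^2 + r) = (r - 3)*(r + 1)*(r)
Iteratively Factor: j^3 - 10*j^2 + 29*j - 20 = (j - 5)*(j^2 - 5*j + 4) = (j - 5)*(j - 1)*(j - 4)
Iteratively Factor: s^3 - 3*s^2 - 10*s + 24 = (s + 3)*(s^2 - 6*s + 8) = (s - 2)*(s + 3)*(s - 4)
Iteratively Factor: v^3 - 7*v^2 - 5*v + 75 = (v - 5)*(v^2 - 2*v - 15) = (v - 5)^2*(v + 3)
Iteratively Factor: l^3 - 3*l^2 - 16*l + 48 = (l - 3)*(l^2 - 16) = (l - 4)*(l - 3)*(l + 4)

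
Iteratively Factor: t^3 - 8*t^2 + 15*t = (t - 3)*(t^2 - 5*t) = (t - 5)*(t - 3)*(t)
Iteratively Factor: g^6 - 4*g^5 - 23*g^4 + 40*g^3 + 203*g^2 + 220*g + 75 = (g + 1)*(g^5 - 5*g^4 - 18*g^3 + 58*g^2 + 145*g + 75) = (g + 1)*(g + 3)*(g^4 - 8*g^3 + 6*g^2 + 40*g + 25) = (g - 5)*(g + 1)*(g + 3)*(g^3 - 3*g^2 - 9*g - 5) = (g - 5)*(g + 1)^2*(g + 3)*(g^2 - 4*g - 5) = (g - 5)*(g + 1)^3*(g + 3)*(g - 5)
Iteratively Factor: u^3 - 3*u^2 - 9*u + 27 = (u - 3)*(u^2 - 9) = (u - 3)*(u + 3)*(u - 3)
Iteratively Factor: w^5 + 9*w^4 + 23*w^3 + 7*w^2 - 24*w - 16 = (w + 4)*(w^4 + 5*w^3 + 3*w^2 - 5*w - 4) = (w - 1)*(w + 4)*(w^3 + 6*w^2 + 9*w + 4) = (w - 1)*(w + 1)*(w + 4)*(w^2 + 5*w + 4) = (w - 1)*(w + 1)*(w + 4)^2*(w + 1)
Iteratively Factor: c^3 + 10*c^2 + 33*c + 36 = (c + 3)*(c^2 + 7*c + 12) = (c + 3)^2*(c + 4)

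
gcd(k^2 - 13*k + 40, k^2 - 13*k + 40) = k^2 - 13*k + 40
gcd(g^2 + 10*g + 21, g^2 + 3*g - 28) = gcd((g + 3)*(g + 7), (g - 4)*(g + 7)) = g + 7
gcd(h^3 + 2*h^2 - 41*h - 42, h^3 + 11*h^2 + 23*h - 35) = h + 7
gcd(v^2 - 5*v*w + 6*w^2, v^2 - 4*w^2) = v - 2*w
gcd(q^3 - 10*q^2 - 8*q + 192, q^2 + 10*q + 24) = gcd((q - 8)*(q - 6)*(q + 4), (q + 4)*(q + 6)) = q + 4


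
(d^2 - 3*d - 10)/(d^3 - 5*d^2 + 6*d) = (d^2 - 3*d - 10)/(d*(d^2 - 5*d + 6))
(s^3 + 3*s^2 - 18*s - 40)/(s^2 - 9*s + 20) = (s^2 + 7*s + 10)/(s - 5)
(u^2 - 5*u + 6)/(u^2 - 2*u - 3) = (u - 2)/(u + 1)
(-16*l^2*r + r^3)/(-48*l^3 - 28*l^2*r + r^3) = r*(-4*l + r)/(-12*l^2 - 4*l*r + r^2)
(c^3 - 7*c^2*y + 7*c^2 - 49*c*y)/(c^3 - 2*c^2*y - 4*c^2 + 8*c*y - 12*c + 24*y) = c*(c^2 - 7*c*y + 7*c - 49*y)/(c^3 - 2*c^2*y - 4*c^2 + 8*c*y - 12*c + 24*y)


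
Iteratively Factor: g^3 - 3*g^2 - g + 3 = (g - 1)*(g^2 - 2*g - 3) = (g - 3)*(g - 1)*(g + 1)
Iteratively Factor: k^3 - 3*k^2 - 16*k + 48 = (k + 4)*(k^2 - 7*k + 12) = (k - 3)*(k + 4)*(k - 4)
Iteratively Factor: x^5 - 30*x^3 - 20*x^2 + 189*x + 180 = (x - 5)*(x^4 + 5*x^3 - 5*x^2 - 45*x - 36) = (x - 5)*(x + 4)*(x^3 + x^2 - 9*x - 9) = (x - 5)*(x + 1)*(x + 4)*(x^2 - 9) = (x - 5)*(x + 1)*(x + 3)*(x + 4)*(x - 3)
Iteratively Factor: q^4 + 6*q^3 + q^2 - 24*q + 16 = (q - 1)*(q^3 + 7*q^2 + 8*q - 16) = (q - 1)^2*(q^2 + 8*q + 16) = (q - 1)^2*(q + 4)*(q + 4)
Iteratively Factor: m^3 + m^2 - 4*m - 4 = (m + 1)*(m^2 - 4) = (m + 1)*(m + 2)*(m - 2)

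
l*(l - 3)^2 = l^3 - 6*l^2 + 9*l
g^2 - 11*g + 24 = (g - 8)*(g - 3)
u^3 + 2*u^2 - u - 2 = (u - 1)*(u + 1)*(u + 2)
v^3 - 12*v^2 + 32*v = v*(v - 8)*(v - 4)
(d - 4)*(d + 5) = d^2 + d - 20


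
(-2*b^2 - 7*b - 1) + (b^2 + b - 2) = -b^2 - 6*b - 3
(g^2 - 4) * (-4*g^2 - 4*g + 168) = -4*g^4 - 4*g^3 + 184*g^2 + 16*g - 672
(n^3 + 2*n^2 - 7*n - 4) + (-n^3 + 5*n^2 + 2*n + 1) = 7*n^2 - 5*n - 3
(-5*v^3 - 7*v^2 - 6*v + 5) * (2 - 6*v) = 30*v^4 + 32*v^3 + 22*v^2 - 42*v + 10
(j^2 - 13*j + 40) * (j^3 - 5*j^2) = j^5 - 18*j^4 + 105*j^3 - 200*j^2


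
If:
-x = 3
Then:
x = -3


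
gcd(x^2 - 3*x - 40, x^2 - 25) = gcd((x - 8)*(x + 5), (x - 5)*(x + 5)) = x + 5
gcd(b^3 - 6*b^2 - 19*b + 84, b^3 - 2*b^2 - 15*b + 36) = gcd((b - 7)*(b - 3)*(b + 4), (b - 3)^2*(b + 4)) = b^2 + b - 12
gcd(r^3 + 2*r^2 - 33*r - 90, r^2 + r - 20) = r + 5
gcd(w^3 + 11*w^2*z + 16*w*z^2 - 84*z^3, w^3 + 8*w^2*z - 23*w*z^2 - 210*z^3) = w^2 + 13*w*z + 42*z^2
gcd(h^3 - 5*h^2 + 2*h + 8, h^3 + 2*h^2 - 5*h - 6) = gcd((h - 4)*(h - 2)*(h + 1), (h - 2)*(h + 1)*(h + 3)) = h^2 - h - 2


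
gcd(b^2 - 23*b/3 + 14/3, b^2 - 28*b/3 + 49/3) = b - 7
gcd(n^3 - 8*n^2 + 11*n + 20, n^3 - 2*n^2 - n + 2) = n + 1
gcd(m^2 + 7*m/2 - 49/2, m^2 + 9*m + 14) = m + 7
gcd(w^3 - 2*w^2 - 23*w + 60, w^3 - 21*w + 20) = w^2 + w - 20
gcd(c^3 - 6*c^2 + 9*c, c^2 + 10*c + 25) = 1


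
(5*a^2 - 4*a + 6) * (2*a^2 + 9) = 10*a^4 - 8*a^3 + 57*a^2 - 36*a + 54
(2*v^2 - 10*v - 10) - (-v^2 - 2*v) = 3*v^2 - 8*v - 10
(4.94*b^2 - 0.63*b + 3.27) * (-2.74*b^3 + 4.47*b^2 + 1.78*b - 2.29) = -13.5356*b^5 + 23.808*b^4 - 2.9827*b^3 + 2.1829*b^2 + 7.2633*b - 7.4883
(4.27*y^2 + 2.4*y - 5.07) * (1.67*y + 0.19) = 7.1309*y^3 + 4.8193*y^2 - 8.0109*y - 0.9633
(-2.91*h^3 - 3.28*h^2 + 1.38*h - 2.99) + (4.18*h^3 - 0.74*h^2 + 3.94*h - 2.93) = 1.27*h^3 - 4.02*h^2 + 5.32*h - 5.92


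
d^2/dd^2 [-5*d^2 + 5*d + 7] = -10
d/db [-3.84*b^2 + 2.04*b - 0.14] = 2.04 - 7.68*b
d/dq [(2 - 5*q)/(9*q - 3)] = -1/(3*(3*q - 1)^2)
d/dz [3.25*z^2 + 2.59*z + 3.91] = 6.5*z + 2.59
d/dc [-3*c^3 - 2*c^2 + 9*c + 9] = -9*c^2 - 4*c + 9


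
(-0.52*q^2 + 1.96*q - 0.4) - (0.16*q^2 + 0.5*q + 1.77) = -0.68*q^2 + 1.46*q - 2.17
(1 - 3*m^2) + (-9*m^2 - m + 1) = -12*m^2 - m + 2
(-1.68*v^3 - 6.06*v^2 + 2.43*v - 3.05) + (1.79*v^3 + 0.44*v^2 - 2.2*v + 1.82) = 0.11*v^3 - 5.62*v^2 + 0.23*v - 1.23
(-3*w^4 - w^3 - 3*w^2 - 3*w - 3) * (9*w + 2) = -27*w^5 - 15*w^4 - 29*w^3 - 33*w^2 - 33*w - 6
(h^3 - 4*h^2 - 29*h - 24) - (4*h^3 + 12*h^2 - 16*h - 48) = -3*h^3 - 16*h^2 - 13*h + 24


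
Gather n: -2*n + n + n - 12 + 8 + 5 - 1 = 0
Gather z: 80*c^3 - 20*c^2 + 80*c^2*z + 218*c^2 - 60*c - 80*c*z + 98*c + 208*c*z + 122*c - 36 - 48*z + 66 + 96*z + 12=80*c^3 + 198*c^2 + 160*c + z*(80*c^2 + 128*c + 48) + 42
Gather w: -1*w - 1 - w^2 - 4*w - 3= -w^2 - 5*w - 4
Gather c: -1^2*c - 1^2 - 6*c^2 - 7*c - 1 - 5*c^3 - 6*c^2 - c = -5*c^3 - 12*c^2 - 9*c - 2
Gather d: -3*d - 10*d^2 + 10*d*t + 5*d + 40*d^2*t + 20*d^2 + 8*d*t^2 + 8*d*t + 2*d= d^2*(40*t + 10) + d*(8*t^2 + 18*t + 4)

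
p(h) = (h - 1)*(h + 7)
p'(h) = 2*h + 6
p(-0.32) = -8.82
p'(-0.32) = 5.36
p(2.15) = 10.52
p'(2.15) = 10.30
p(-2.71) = -15.92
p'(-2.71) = 0.58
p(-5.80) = -8.16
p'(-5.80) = -5.60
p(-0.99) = -11.96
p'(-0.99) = 4.02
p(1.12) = 0.97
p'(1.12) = 8.24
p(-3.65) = -15.58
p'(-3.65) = -1.30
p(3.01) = 20.12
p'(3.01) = 12.02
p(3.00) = 20.00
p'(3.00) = 12.00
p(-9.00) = 20.00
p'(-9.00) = -12.00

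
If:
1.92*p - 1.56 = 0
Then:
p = 0.81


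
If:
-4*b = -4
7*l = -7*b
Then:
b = 1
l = -1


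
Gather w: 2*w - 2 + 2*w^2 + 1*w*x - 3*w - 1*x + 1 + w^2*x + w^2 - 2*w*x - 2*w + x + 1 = w^2*(x + 3) + w*(-x - 3)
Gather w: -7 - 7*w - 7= -7*w - 14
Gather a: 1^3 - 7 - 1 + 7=0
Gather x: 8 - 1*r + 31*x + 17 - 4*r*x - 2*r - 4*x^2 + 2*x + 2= -3*r - 4*x^2 + x*(33 - 4*r) + 27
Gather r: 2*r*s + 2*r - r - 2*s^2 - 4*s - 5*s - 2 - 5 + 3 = r*(2*s + 1) - 2*s^2 - 9*s - 4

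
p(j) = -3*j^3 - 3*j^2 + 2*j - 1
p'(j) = -9*j^2 - 6*j + 2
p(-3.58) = 91.04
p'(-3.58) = -91.87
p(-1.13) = -2.76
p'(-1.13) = -2.71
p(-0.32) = -1.85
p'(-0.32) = 3.00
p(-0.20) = -1.50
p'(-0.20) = 2.84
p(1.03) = -5.40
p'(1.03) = -13.73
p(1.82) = -25.38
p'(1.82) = -38.73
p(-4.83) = 257.39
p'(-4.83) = -178.98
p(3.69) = -185.20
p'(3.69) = -142.68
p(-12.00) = 4727.00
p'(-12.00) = -1222.00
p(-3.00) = 47.00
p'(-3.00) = -61.00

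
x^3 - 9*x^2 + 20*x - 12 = (x - 6)*(x - 2)*(x - 1)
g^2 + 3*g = g*(g + 3)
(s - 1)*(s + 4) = s^2 + 3*s - 4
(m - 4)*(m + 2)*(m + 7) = m^3 + 5*m^2 - 22*m - 56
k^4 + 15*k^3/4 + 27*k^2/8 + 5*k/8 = k*(k + 1/4)*(k + 1)*(k + 5/2)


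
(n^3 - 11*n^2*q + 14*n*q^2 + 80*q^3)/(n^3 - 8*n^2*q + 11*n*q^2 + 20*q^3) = (-n^2 + 6*n*q + 16*q^2)/(-n^2 + 3*n*q + 4*q^2)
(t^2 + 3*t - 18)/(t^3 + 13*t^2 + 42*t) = (t - 3)/(t*(t + 7))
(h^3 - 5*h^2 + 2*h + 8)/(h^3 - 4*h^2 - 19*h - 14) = (h^2 - 6*h + 8)/(h^2 - 5*h - 14)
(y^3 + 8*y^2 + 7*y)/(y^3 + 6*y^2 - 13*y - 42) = y*(y + 1)/(y^2 - y - 6)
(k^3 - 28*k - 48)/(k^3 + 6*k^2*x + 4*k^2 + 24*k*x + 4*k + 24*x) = (k^2 - 2*k - 24)/(k^2 + 6*k*x + 2*k + 12*x)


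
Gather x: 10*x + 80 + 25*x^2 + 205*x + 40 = 25*x^2 + 215*x + 120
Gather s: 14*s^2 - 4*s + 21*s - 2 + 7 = 14*s^2 + 17*s + 5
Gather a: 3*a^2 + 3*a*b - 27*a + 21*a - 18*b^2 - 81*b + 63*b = 3*a^2 + a*(3*b - 6) - 18*b^2 - 18*b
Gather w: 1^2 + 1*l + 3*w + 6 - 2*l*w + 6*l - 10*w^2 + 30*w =7*l - 10*w^2 + w*(33 - 2*l) + 7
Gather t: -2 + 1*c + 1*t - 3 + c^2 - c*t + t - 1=c^2 + c + t*(2 - c) - 6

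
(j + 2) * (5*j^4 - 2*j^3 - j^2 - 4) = 5*j^5 + 8*j^4 - 5*j^3 - 2*j^2 - 4*j - 8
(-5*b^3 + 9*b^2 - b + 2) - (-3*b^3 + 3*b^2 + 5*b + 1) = -2*b^3 + 6*b^2 - 6*b + 1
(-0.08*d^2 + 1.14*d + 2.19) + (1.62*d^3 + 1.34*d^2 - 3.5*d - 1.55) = 1.62*d^3 + 1.26*d^2 - 2.36*d + 0.64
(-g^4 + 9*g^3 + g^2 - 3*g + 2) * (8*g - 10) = -8*g^5 + 82*g^4 - 82*g^3 - 34*g^2 + 46*g - 20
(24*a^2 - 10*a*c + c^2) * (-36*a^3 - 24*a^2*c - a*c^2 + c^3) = -864*a^5 - 216*a^4*c + 180*a^3*c^2 + 10*a^2*c^3 - 11*a*c^4 + c^5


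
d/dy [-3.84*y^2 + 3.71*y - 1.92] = 3.71 - 7.68*y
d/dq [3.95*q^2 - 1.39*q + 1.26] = 7.9*q - 1.39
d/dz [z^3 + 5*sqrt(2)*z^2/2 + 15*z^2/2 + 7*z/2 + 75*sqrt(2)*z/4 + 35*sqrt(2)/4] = 3*z^2 + 5*sqrt(2)*z + 15*z + 7/2 + 75*sqrt(2)/4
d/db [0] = 0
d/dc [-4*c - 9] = -4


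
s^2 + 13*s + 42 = (s + 6)*(s + 7)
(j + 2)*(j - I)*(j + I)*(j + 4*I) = j^4 + 2*j^3 + 4*I*j^3 + j^2 + 8*I*j^2 + 2*j + 4*I*j + 8*I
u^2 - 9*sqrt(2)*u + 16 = (u - 8*sqrt(2))*(u - sqrt(2))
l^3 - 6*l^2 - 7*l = l*(l - 7)*(l + 1)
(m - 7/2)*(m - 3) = m^2 - 13*m/2 + 21/2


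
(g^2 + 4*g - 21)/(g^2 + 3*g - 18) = (g + 7)/(g + 6)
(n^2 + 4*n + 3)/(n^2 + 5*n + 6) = (n + 1)/(n + 2)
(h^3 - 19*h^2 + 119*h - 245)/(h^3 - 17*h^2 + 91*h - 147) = (h - 5)/(h - 3)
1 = 1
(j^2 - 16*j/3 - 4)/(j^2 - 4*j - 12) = (j + 2/3)/(j + 2)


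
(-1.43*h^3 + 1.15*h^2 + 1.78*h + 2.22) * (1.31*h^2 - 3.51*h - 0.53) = -1.8733*h^5 + 6.5258*h^4 - 0.946799999999999*h^3 - 3.9491*h^2 - 8.7356*h - 1.1766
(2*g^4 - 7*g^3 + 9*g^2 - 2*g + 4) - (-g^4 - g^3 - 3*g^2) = 3*g^4 - 6*g^3 + 12*g^2 - 2*g + 4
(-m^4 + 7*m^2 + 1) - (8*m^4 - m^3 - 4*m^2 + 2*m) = -9*m^4 + m^3 + 11*m^2 - 2*m + 1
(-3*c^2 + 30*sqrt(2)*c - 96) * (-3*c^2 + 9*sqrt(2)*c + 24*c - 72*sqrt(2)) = 9*c^4 - 117*sqrt(2)*c^3 - 72*c^3 + 828*c^2 + 936*sqrt(2)*c^2 - 6624*c - 864*sqrt(2)*c + 6912*sqrt(2)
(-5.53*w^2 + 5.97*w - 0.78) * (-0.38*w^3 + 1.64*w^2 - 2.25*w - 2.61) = 2.1014*w^5 - 11.3378*w^4 + 22.5297*w^3 - 0.2784*w^2 - 13.8267*w + 2.0358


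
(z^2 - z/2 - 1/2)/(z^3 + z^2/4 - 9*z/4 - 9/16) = 8*(2*z^2 - z - 1)/(16*z^3 + 4*z^2 - 36*z - 9)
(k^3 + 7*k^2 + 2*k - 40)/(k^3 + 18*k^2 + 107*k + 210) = (k^2 + 2*k - 8)/(k^2 + 13*k + 42)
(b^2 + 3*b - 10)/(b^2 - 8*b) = (b^2 + 3*b - 10)/(b*(b - 8))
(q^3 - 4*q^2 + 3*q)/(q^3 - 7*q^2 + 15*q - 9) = q/(q - 3)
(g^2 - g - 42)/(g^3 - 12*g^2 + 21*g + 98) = (g + 6)/(g^2 - 5*g - 14)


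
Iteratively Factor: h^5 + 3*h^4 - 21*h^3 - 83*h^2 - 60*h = (h)*(h^4 + 3*h^3 - 21*h^2 - 83*h - 60) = h*(h + 1)*(h^3 + 2*h^2 - 23*h - 60) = h*(h - 5)*(h + 1)*(h^2 + 7*h + 12) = h*(h - 5)*(h + 1)*(h + 4)*(h + 3)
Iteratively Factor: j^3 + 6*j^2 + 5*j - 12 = (j + 4)*(j^2 + 2*j - 3) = (j + 3)*(j + 4)*(j - 1)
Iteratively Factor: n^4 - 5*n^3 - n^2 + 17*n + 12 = (n + 1)*(n^3 - 6*n^2 + 5*n + 12) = (n - 4)*(n + 1)*(n^2 - 2*n - 3) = (n - 4)*(n - 3)*(n + 1)*(n + 1)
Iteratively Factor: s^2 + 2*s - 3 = (s + 3)*(s - 1)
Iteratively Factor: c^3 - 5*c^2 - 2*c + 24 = (c - 3)*(c^2 - 2*c - 8) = (c - 4)*(c - 3)*(c + 2)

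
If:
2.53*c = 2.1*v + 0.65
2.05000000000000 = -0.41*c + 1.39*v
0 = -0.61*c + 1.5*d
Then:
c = 1.96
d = 0.80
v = 2.05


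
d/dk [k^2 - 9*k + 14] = 2*k - 9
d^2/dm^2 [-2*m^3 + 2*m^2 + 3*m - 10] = 4 - 12*m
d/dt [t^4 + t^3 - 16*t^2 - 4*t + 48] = 4*t^3 + 3*t^2 - 32*t - 4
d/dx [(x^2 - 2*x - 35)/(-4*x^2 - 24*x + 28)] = 2*(-x^2 - 7*x - 28)/(x^4 + 12*x^3 + 22*x^2 - 84*x + 49)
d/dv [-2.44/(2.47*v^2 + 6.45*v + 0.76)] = (12.0536*v + 15.738)/(2.47*v^2 + 6.45*v + 0.76)^2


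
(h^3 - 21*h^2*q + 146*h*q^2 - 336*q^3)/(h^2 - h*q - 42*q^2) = (h^2 - 14*h*q + 48*q^2)/(h + 6*q)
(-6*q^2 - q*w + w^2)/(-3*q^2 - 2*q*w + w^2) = (2*q + w)/(q + w)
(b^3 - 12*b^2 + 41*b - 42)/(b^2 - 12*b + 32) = (b^3 - 12*b^2 + 41*b - 42)/(b^2 - 12*b + 32)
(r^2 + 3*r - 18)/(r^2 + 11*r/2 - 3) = 2*(r - 3)/(2*r - 1)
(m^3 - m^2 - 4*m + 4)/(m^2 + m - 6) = (m^2 + m - 2)/(m + 3)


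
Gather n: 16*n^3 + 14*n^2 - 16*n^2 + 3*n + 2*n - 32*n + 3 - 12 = 16*n^3 - 2*n^2 - 27*n - 9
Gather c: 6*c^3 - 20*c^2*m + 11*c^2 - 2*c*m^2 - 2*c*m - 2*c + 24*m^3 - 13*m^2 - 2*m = 6*c^3 + c^2*(11 - 20*m) + c*(-2*m^2 - 2*m - 2) + 24*m^3 - 13*m^2 - 2*m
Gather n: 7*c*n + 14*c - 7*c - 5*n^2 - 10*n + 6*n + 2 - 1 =7*c - 5*n^2 + n*(7*c - 4) + 1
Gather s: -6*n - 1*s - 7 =-6*n - s - 7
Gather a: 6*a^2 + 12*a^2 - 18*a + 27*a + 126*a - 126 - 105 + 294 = 18*a^2 + 135*a + 63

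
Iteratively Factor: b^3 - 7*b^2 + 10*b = (b - 2)*(b^2 - 5*b) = (b - 5)*(b - 2)*(b)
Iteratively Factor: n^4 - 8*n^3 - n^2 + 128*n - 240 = (n - 3)*(n^3 - 5*n^2 - 16*n + 80) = (n - 4)*(n - 3)*(n^2 - n - 20) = (n - 5)*(n - 4)*(n - 3)*(n + 4)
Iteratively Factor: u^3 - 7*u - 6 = (u + 1)*(u^2 - u - 6) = (u - 3)*(u + 1)*(u + 2)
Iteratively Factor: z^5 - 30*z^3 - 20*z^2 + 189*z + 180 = (z + 1)*(z^4 - z^3 - 29*z^2 + 9*z + 180) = (z + 1)*(z + 3)*(z^3 - 4*z^2 - 17*z + 60) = (z - 5)*(z + 1)*(z + 3)*(z^2 + z - 12) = (z - 5)*(z - 3)*(z + 1)*(z + 3)*(z + 4)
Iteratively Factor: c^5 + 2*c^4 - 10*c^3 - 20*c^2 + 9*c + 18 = (c + 3)*(c^4 - c^3 - 7*c^2 + c + 6) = (c + 1)*(c + 3)*(c^3 - 2*c^2 - 5*c + 6) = (c - 1)*(c + 1)*(c + 3)*(c^2 - c - 6) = (c - 3)*(c - 1)*(c + 1)*(c + 3)*(c + 2)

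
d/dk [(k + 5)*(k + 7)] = 2*k + 12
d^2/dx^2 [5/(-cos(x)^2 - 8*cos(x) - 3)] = 10*(2*sin(x)^4 - 27*sin(x)^2 - 27*cos(x) + 3*cos(3*x) - 36)/(-sin(x)^2 + 8*cos(x) + 4)^3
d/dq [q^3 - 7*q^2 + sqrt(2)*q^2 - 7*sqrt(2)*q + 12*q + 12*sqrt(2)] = 3*q^2 - 14*q + 2*sqrt(2)*q - 7*sqrt(2) + 12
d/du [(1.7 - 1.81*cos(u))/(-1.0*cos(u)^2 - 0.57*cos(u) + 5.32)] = (1.81*cos(u)^2 - 3.4*cos(u) + 8.6602)*sin(u)/(1.0*cos(u)^4 + 1.14*cos(u)^3 - 10.3151*cos(u)^2 - 6.0648*cos(u) + 28.3024)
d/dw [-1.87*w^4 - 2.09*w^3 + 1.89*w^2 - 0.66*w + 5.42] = -7.48*w^3 - 6.27*w^2 + 3.78*w - 0.66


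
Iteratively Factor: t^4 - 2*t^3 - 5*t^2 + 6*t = (t - 1)*(t^3 - t^2 - 6*t) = t*(t - 1)*(t^2 - t - 6) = t*(t - 3)*(t - 1)*(t + 2)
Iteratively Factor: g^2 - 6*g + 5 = (g - 5)*(g - 1)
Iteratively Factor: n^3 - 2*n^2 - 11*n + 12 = (n + 3)*(n^2 - 5*n + 4) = (n - 1)*(n + 3)*(n - 4)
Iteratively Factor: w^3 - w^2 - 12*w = (w - 4)*(w^2 + 3*w) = w*(w - 4)*(w + 3)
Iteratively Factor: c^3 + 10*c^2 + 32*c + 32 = (c + 4)*(c^2 + 6*c + 8) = (c + 4)^2*(c + 2)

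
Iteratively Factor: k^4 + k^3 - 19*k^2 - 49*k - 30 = (k + 1)*(k^3 - 19*k - 30) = (k - 5)*(k + 1)*(k^2 + 5*k + 6) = (k - 5)*(k + 1)*(k + 3)*(k + 2)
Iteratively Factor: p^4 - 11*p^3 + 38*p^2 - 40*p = (p)*(p^3 - 11*p^2 + 38*p - 40) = p*(p - 2)*(p^2 - 9*p + 20) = p*(p - 4)*(p - 2)*(p - 5)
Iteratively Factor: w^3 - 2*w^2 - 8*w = (w)*(w^2 - 2*w - 8) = w*(w + 2)*(w - 4)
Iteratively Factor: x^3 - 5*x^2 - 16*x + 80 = (x - 4)*(x^2 - x - 20) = (x - 4)*(x + 4)*(x - 5)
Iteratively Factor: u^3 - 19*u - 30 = (u + 3)*(u^2 - 3*u - 10) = (u + 2)*(u + 3)*(u - 5)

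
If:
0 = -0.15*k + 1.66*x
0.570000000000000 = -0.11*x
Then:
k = -57.35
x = -5.18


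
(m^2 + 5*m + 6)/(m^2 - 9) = (m + 2)/(m - 3)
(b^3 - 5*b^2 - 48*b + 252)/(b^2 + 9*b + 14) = (b^2 - 12*b + 36)/(b + 2)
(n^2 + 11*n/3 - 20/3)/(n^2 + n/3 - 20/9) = 3*(n + 5)/(3*n + 5)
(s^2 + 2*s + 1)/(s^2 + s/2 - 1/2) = 2*(s + 1)/(2*s - 1)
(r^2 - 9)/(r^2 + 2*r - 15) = (r + 3)/(r + 5)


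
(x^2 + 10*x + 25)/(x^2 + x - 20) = (x + 5)/(x - 4)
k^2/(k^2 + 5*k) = k/(k + 5)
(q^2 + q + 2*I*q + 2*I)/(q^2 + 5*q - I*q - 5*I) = (q^2 + q*(1 + 2*I) + 2*I)/(q^2 + q*(5 - I) - 5*I)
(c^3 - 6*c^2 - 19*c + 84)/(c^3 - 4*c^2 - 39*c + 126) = (c + 4)/(c + 6)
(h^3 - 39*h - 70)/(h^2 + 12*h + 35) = (h^2 - 5*h - 14)/(h + 7)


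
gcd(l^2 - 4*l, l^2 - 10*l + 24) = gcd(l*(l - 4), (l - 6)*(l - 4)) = l - 4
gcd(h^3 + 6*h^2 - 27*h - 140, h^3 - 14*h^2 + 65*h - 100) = h - 5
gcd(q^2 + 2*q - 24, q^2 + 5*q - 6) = q + 6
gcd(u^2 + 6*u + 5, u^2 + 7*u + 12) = 1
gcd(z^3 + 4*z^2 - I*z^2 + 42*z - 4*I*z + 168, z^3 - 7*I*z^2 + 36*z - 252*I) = z^2 - I*z + 42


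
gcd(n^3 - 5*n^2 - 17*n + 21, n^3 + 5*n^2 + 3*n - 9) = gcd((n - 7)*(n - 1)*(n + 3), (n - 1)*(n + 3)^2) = n^2 + 2*n - 3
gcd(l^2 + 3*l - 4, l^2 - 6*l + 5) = l - 1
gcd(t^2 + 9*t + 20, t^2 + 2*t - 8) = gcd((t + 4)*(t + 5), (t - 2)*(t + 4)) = t + 4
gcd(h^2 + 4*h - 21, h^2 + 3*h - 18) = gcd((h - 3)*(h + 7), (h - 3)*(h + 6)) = h - 3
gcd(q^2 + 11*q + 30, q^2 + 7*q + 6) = q + 6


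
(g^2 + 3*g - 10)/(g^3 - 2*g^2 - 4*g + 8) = (g + 5)/(g^2 - 4)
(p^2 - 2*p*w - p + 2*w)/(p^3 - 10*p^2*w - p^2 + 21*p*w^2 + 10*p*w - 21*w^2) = (p - 2*w)/(p^2 - 10*p*w + 21*w^2)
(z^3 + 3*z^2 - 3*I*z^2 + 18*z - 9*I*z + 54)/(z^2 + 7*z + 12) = (z^2 - 3*I*z + 18)/(z + 4)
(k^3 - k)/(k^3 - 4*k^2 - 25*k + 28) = k*(k + 1)/(k^2 - 3*k - 28)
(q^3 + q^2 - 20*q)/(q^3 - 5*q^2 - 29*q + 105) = q*(q - 4)/(q^2 - 10*q + 21)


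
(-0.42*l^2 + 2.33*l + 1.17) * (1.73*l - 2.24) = -0.7266*l^3 + 4.9717*l^2 - 3.1951*l - 2.6208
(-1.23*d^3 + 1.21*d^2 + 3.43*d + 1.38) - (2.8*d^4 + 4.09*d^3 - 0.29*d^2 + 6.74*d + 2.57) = -2.8*d^4 - 5.32*d^3 + 1.5*d^2 - 3.31*d - 1.19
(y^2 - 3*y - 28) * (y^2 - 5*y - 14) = y^4 - 8*y^3 - 27*y^2 + 182*y + 392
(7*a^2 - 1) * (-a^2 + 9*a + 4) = -7*a^4 + 63*a^3 + 29*a^2 - 9*a - 4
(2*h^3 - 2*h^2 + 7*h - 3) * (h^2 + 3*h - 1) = 2*h^5 + 4*h^4 - h^3 + 20*h^2 - 16*h + 3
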